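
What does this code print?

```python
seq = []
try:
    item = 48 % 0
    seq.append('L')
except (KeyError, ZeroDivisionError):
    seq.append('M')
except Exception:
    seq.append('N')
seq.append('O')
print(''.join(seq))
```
MO

ZeroDivisionError matches tuple containing it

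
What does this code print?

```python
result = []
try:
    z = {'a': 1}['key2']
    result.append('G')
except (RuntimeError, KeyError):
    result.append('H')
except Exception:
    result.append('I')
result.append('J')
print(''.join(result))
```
HJ

KeyError matches tuple containing it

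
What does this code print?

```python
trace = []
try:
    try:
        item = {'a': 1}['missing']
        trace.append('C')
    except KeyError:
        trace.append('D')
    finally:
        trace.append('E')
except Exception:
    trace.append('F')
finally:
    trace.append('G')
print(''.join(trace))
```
DEG

Both finally blocks run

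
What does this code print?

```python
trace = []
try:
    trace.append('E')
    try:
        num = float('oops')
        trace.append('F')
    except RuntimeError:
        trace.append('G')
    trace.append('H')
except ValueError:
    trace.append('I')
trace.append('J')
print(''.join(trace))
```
EIJ

Inner handler doesn't match, propagates to outer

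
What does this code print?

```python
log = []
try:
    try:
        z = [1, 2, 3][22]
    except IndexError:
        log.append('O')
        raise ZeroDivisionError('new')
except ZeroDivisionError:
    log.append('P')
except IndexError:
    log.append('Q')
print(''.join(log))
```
OP

New ZeroDivisionError raised, caught by outer ZeroDivisionError handler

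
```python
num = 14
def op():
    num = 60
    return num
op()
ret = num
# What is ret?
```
14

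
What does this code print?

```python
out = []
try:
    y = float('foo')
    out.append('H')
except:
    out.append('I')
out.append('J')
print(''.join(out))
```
IJ

Exception raised in try, caught by bare except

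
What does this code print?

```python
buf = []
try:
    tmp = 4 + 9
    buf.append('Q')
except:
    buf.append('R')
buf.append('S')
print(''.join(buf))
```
QS

No exception, try block completes normally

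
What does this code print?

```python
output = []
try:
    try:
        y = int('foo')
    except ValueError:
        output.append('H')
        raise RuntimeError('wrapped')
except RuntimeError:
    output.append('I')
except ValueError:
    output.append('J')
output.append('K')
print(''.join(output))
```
HIK

RuntimeError raised and caught, original ValueError not re-raised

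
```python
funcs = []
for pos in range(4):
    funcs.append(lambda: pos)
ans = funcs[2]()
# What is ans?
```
3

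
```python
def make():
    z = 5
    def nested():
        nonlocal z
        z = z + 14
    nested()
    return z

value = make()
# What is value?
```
19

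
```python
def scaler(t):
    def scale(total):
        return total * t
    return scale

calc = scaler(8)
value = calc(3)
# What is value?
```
24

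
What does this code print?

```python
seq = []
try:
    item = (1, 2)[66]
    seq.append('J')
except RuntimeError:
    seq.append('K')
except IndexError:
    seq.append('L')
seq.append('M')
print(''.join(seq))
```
LM

IndexError is caught by its specific handler, not RuntimeError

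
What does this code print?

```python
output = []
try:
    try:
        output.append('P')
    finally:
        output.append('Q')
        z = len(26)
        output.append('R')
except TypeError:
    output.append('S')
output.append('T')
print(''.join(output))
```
PQST

Exception in inner finally caught by outer except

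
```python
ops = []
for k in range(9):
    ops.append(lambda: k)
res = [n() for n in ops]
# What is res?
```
[8, 8, 8, 8, 8, 8, 8, 8, 8]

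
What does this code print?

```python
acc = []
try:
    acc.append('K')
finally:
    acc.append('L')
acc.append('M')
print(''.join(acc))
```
KLM

try/finally without except, no exception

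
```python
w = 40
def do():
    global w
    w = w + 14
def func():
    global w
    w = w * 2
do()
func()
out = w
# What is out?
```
108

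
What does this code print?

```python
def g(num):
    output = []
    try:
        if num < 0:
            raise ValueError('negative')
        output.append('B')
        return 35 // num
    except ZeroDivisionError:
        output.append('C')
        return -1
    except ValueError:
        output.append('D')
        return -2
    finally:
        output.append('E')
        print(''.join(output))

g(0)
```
BCE

num=0 causes ZeroDivisionError, caught, finally prints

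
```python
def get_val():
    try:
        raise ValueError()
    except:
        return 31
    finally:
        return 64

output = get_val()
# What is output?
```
64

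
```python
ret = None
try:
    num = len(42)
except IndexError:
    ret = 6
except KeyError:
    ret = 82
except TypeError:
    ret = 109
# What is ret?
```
109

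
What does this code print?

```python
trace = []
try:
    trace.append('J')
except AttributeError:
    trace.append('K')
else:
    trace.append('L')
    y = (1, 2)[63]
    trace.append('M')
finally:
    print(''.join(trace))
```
JL

Try succeeds, else appends 'L', IndexError in else is uncaught, finally prints before exception propagates ('M' never appended)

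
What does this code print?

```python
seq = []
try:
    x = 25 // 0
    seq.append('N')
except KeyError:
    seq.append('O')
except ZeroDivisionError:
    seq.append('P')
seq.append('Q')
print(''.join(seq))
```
PQ

ZeroDivisionError is caught by its specific handler, not KeyError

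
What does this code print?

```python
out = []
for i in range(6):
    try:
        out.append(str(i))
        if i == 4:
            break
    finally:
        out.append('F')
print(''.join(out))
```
0F1F2F3F4F

finally runs even when breaking out of loop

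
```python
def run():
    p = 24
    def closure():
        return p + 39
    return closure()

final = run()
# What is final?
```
63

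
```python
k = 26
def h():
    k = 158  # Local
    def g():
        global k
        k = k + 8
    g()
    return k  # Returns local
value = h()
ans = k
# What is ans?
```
34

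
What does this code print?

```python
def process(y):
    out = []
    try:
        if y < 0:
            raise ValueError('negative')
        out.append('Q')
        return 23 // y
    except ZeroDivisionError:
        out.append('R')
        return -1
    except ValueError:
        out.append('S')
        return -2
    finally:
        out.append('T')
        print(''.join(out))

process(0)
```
QRT

y=0 causes ZeroDivisionError, caught, finally prints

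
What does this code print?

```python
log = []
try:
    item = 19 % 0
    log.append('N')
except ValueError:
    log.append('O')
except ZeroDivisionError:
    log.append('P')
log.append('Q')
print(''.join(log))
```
PQ

ZeroDivisionError is caught by its specific handler, not ValueError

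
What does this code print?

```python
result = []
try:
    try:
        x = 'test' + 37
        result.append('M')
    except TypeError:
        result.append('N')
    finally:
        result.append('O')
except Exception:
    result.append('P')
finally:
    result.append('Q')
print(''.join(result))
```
NOQ

Both finally blocks run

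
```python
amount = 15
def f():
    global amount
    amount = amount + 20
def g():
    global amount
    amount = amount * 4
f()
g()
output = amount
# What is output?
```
140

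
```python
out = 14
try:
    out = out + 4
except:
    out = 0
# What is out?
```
18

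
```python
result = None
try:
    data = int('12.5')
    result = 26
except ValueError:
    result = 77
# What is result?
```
77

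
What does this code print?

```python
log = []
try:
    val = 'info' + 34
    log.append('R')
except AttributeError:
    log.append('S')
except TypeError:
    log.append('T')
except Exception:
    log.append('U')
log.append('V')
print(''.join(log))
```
TV

TypeError matches before generic Exception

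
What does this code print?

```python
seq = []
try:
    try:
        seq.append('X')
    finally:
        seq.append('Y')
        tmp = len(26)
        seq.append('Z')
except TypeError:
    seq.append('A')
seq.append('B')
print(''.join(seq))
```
XYAB

Exception in inner finally caught by outer except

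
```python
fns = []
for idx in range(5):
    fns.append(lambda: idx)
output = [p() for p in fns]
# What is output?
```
[4, 4, 4, 4, 4]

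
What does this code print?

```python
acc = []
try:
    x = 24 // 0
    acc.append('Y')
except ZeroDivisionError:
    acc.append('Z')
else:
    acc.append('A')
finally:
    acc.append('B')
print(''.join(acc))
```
ZB

Exception: except runs, else skipped, finally runs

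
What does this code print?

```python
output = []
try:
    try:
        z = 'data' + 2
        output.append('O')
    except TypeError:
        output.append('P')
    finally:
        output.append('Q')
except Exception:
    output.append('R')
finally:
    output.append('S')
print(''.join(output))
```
PQS

Both finally blocks run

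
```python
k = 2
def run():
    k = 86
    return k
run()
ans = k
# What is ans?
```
2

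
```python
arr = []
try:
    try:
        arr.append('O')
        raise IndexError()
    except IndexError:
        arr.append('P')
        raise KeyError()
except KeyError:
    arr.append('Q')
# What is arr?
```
['O', 'P', 'Q']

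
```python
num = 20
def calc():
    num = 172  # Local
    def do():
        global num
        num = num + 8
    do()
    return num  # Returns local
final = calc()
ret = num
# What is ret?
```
28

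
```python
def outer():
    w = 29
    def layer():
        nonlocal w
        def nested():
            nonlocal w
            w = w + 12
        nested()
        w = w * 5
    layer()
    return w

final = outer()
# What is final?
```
205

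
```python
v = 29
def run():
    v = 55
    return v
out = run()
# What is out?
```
55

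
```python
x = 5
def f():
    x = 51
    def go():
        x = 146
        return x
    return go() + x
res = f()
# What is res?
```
197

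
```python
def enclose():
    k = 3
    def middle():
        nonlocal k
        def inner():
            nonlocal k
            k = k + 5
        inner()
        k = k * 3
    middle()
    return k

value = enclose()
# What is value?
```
24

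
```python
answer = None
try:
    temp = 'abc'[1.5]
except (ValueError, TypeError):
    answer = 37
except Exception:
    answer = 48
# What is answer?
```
37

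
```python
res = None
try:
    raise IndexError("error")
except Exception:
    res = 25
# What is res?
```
25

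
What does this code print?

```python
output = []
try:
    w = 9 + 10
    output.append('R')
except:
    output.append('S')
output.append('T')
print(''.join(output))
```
RT

No exception, try block completes normally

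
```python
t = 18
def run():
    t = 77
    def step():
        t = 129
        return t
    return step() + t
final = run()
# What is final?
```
206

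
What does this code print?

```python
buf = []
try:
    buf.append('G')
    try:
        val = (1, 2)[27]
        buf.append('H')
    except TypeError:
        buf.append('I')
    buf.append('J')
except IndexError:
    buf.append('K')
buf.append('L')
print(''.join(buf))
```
GKL

Inner handler doesn't match, propagates to outer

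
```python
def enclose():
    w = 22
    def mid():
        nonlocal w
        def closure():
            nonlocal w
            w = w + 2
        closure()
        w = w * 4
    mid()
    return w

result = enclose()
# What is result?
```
96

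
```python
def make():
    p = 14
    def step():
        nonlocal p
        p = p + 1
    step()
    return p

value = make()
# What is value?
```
15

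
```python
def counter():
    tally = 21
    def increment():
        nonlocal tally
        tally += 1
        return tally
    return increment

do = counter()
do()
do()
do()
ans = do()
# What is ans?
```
25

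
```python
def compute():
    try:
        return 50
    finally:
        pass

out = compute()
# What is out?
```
50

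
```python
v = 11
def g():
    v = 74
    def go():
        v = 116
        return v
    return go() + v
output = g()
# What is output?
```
190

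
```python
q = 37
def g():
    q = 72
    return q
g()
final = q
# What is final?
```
37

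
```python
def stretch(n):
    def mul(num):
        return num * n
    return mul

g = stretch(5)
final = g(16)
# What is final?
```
80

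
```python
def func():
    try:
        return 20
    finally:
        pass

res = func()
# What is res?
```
20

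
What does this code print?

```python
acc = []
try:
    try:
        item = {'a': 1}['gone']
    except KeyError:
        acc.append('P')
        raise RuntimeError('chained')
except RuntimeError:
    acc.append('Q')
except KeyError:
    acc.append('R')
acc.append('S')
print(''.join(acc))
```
PQS

RuntimeError raised and caught, original KeyError not re-raised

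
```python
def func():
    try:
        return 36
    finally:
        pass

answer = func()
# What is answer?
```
36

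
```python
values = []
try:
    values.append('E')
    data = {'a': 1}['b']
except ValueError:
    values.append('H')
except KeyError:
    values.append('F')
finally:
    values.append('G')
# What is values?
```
['E', 'F', 'G']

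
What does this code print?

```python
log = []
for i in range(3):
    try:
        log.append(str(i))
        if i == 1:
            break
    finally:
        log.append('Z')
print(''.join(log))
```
0Z1Z

finally runs even when breaking out of loop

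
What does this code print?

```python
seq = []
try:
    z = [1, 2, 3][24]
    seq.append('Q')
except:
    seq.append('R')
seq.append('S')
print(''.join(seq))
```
RS

Exception raised in try, caught by bare except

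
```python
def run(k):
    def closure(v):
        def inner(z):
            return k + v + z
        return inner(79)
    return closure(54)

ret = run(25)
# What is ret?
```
158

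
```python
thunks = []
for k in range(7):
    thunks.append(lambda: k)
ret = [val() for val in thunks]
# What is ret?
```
[6, 6, 6, 6, 6, 6, 6]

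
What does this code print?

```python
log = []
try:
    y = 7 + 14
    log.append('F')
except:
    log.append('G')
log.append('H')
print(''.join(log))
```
FH

No exception, try block completes normally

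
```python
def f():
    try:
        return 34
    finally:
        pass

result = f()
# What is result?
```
34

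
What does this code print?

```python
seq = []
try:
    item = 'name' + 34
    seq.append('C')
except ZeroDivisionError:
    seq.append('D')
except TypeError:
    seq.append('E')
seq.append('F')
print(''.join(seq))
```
EF

TypeError is caught by its specific handler, not ZeroDivisionError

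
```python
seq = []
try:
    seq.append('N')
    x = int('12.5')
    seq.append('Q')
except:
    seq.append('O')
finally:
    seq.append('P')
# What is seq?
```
['N', 'O', 'P']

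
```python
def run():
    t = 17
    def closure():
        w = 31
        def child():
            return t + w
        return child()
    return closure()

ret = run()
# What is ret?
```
48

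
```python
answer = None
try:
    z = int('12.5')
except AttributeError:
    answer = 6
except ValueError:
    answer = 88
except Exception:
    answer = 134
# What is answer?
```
88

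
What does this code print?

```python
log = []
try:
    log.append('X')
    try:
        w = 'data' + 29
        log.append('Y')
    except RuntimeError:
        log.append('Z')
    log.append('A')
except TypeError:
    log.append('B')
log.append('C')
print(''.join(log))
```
XBC

Inner handler doesn't match, propagates to outer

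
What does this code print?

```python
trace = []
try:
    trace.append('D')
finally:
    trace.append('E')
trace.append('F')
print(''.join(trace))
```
DEF

try/finally without except, no exception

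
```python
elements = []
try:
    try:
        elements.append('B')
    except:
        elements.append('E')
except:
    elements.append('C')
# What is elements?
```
['B']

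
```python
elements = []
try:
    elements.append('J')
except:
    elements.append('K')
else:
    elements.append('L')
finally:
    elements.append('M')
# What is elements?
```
['J', 'L', 'M']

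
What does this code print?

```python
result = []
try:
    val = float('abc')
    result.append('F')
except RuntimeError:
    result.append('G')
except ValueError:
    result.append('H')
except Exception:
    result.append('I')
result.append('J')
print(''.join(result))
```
HJ

ValueError matches before generic Exception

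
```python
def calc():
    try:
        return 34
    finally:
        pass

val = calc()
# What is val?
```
34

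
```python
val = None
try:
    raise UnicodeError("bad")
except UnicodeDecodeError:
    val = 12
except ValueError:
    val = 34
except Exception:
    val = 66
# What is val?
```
34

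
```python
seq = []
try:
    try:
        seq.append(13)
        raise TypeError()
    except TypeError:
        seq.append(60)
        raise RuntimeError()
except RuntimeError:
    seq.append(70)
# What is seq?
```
[13, 60, 70]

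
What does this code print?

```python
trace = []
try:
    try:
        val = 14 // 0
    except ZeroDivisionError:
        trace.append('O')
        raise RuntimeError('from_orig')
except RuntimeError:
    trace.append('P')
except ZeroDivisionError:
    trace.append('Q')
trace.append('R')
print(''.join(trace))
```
OPR

RuntimeError raised and caught, original ZeroDivisionError not re-raised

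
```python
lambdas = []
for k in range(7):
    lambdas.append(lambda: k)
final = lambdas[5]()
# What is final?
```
6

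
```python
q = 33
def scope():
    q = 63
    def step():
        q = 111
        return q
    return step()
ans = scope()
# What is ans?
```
111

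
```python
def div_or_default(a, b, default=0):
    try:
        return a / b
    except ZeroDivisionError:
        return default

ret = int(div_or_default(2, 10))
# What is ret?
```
0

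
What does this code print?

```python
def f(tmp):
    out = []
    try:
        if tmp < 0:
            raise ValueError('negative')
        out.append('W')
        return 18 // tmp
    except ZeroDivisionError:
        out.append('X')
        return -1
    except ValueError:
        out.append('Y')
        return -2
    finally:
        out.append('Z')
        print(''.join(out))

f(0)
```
WXZ

tmp=0 causes ZeroDivisionError, caught, finally prints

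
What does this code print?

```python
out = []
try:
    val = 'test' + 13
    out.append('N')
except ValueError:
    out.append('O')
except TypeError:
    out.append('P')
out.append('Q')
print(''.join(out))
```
PQ

TypeError is caught by its specific handler, not ValueError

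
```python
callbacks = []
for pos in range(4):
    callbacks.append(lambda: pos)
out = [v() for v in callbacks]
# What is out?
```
[3, 3, 3, 3]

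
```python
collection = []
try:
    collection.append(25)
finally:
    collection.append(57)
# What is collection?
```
[25, 57]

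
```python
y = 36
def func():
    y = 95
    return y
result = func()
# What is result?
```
95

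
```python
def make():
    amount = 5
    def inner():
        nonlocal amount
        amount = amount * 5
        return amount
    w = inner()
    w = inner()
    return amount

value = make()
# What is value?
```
125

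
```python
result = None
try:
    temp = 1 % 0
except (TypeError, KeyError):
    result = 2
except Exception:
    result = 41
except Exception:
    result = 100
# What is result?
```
41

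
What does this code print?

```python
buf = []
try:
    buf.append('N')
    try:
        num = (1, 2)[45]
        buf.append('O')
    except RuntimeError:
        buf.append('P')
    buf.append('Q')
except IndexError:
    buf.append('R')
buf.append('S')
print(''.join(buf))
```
NRS

Inner handler doesn't match, propagates to outer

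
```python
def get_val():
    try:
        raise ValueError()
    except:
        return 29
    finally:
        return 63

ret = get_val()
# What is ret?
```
63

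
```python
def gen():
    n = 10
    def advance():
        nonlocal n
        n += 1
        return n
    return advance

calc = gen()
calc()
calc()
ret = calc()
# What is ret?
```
13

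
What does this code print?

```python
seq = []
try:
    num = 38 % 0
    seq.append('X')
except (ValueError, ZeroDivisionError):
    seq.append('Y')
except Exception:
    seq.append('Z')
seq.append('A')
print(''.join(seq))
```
YA

ZeroDivisionError matches tuple containing it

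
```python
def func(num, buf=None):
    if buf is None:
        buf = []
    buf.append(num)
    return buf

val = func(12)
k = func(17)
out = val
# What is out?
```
[12]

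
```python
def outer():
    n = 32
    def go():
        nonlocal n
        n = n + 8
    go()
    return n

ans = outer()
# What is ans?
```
40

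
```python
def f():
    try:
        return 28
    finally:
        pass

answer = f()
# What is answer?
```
28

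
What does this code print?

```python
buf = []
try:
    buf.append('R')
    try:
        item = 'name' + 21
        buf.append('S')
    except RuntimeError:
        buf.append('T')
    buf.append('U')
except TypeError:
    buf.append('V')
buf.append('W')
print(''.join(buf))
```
RVW

Inner handler doesn't match, propagates to outer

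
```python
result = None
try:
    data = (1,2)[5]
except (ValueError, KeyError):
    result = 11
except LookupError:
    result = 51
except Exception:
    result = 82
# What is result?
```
51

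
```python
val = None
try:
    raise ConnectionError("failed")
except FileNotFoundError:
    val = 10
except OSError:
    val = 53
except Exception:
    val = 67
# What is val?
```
53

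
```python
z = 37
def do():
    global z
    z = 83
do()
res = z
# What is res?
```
83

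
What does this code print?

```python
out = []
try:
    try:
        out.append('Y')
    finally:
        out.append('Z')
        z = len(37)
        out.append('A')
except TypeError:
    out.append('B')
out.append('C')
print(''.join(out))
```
YZBC

Exception in inner finally caught by outer except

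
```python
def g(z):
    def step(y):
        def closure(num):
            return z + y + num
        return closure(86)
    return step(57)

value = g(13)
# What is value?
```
156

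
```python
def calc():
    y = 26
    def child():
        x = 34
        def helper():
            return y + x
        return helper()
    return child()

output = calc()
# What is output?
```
60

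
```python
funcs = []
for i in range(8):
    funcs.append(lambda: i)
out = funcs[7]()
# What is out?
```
7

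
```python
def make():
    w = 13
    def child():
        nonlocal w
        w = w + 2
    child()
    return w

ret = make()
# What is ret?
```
15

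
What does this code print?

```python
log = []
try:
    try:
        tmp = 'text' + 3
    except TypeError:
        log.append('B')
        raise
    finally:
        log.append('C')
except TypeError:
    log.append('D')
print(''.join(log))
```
BCD

finally runs before re-raised exception propagates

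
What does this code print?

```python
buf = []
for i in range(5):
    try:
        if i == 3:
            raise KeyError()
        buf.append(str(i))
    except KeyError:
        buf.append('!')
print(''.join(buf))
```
012!4

Exception on i=3 caught, loop continues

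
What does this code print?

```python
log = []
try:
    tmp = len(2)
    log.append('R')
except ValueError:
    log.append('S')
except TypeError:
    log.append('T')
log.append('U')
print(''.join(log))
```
TU

TypeError is caught by its specific handler, not ValueError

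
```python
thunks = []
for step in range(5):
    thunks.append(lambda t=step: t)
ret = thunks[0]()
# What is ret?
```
0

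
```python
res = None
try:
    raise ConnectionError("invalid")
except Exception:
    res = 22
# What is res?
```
22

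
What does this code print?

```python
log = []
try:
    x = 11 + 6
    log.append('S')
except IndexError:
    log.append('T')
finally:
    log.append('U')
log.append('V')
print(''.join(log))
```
SUV

finally runs after normal execution too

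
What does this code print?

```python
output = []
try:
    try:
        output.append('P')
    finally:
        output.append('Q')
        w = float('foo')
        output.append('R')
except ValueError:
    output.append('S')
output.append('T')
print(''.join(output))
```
PQST

Exception in inner finally caught by outer except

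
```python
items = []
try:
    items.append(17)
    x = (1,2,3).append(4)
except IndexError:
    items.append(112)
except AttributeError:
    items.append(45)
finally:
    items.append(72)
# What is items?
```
[17, 45, 72]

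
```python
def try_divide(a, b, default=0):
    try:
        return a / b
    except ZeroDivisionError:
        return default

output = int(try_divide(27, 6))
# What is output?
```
4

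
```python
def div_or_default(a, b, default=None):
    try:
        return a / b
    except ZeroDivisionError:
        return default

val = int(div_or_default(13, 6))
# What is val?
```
2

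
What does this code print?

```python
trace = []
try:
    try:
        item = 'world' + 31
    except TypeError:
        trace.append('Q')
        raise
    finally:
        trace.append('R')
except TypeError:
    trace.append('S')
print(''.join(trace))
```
QRS

finally runs before re-raised exception propagates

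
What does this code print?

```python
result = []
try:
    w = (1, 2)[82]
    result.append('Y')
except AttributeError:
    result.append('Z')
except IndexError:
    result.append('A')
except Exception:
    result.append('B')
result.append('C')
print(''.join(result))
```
AC

IndexError matches before generic Exception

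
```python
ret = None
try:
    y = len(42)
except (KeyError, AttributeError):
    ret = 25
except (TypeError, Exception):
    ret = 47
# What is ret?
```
47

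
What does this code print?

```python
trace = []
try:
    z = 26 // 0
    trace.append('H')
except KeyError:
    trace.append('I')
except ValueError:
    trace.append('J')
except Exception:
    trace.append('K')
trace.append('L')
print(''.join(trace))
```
KL

ZeroDivisionError not specifically caught, falls to Exception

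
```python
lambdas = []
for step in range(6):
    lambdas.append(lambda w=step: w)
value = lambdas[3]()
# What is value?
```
3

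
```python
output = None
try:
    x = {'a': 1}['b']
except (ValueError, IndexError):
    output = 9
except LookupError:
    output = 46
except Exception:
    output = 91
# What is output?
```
46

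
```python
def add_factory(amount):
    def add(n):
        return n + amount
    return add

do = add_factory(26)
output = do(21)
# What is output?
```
47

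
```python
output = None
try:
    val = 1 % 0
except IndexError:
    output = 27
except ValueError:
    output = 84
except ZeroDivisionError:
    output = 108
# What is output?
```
108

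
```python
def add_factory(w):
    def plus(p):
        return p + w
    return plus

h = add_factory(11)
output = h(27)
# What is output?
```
38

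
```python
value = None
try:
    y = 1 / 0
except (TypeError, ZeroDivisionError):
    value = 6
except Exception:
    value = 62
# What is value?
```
6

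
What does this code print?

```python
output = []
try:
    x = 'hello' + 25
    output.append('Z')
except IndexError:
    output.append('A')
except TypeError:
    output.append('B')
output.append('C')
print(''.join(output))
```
BC

TypeError is caught by its specific handler, not IndexError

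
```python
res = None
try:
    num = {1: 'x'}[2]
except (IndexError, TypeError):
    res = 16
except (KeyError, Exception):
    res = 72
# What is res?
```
72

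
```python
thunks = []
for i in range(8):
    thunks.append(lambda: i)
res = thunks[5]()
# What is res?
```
7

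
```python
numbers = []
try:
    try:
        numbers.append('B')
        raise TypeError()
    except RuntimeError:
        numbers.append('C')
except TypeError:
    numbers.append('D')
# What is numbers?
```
['B', 'D']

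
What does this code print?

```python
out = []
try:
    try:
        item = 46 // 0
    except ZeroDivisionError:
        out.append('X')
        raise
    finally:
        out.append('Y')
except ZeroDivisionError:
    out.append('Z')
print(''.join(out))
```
XYZ

finally runs before re-raised exception propagates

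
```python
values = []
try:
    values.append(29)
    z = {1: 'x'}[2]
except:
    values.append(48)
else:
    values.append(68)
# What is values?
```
[29, 48]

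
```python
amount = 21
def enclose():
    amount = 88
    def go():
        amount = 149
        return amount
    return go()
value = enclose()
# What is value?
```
149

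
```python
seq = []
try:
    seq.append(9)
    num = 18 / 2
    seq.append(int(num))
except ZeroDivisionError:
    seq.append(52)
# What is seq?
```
[9, 9]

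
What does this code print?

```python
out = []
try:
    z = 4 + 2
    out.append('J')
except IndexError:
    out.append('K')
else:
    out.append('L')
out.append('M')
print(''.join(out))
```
JLM

else block runs when no exception occurs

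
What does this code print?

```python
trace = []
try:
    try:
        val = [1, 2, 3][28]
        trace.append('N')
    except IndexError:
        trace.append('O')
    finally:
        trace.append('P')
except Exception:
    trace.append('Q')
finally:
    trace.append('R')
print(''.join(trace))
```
OPR

Both finally blocks run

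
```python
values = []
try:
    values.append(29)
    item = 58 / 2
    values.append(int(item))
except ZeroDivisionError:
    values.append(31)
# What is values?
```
[29, 29]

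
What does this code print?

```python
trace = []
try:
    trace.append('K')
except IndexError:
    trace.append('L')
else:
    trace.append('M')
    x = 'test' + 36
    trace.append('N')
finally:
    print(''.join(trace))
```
KM

Try succeeds, else appends 'M', TypeError in else is uncaught, finally prints before exception propagates ('N' never appended)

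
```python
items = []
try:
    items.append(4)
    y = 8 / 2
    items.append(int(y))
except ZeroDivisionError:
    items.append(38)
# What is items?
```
[4, 4]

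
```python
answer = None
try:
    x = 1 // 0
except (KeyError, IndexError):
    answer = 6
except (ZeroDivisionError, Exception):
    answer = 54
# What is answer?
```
54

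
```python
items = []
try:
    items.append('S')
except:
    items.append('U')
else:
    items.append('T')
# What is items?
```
['S', 'T']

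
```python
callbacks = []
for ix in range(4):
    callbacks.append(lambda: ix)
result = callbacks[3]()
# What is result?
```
3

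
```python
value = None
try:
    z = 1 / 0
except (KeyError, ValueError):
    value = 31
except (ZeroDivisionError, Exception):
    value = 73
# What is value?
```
73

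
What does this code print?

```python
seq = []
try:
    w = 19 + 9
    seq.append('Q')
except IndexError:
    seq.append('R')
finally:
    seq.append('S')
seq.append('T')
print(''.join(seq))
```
QST

finally runs after normal execution too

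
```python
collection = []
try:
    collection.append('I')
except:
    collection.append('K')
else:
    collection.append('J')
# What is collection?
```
['I', 'J']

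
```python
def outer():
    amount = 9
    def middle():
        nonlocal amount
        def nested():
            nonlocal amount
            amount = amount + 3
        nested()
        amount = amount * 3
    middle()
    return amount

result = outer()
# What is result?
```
36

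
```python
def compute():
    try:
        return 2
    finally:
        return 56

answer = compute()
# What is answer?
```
56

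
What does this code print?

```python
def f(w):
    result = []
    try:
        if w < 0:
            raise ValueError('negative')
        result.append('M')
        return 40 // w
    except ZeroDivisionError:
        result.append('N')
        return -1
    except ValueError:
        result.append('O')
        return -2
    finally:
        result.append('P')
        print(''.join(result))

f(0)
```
MNP

w=0 causes ZeroDivisionError, caught, finally prints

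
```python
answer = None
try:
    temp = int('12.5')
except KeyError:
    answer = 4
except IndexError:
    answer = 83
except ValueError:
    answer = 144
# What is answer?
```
144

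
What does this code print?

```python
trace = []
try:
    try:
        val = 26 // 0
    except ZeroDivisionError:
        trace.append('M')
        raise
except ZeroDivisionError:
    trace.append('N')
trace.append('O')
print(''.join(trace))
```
MNO

raise without argument re-raises current exception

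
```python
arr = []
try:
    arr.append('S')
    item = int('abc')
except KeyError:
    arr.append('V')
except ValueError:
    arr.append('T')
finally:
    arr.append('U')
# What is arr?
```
['S', 'T', 'U']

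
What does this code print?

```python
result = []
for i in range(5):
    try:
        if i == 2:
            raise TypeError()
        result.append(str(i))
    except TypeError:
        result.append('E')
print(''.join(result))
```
01E34

Exception on i=2 caught, loop continues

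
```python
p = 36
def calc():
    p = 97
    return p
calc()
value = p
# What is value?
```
36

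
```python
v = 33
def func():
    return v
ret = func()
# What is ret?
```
33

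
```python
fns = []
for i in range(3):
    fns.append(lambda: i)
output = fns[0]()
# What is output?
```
2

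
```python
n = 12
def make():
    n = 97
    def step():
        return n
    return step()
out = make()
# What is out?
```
97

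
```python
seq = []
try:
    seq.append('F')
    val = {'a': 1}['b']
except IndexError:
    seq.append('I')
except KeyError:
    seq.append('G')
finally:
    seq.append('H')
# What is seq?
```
['F', 'G', 'H']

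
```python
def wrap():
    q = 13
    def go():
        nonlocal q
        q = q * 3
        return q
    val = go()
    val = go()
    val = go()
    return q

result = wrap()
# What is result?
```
351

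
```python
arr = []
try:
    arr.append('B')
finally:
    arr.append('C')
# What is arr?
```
['B', 'C']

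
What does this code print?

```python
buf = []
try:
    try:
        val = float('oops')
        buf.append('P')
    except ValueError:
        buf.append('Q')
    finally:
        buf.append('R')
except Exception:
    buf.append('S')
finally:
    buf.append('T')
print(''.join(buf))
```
QRT

Both finally blocks run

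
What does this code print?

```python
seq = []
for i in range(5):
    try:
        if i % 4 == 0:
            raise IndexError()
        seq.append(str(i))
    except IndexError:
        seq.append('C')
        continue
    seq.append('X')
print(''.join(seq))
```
C1X2X3XC

continue in except skips rest of loop body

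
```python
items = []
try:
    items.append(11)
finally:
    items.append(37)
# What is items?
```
[11, 37]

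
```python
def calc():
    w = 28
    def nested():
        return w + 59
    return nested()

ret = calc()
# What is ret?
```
87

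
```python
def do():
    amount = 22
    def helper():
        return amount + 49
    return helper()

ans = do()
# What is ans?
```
71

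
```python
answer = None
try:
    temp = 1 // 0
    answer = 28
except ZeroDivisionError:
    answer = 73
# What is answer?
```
73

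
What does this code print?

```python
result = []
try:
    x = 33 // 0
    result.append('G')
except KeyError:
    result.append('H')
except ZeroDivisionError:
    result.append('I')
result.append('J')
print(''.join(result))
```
IJ

ZeroDivisionError is caught by its specific handler, not KeyError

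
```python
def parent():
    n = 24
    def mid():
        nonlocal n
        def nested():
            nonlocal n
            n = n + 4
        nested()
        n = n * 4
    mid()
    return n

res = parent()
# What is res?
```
112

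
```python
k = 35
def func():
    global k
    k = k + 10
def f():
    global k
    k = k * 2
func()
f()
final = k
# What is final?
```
90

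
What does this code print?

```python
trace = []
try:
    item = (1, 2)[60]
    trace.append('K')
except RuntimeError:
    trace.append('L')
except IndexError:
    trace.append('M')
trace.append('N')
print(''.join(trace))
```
MN

IndexError is caught by its specific handler, not RuntimeError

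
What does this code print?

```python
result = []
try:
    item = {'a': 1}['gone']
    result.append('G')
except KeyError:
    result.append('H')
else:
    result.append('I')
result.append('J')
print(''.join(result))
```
HJ

else block skipped when exception is caught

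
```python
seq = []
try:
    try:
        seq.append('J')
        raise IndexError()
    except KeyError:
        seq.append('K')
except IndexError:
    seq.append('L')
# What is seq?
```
['J', 'L']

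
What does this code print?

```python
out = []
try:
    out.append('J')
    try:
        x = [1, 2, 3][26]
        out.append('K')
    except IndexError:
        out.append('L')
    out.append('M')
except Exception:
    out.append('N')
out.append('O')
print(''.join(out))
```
JLMO

Inner exception caught by inner handler, outer continues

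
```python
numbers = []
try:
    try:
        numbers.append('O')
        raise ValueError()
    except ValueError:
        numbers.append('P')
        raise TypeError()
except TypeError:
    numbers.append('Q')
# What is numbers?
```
['O', 'P', 'Q']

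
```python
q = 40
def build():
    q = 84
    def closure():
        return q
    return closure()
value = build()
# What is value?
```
84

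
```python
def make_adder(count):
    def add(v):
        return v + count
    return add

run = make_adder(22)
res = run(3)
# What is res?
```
25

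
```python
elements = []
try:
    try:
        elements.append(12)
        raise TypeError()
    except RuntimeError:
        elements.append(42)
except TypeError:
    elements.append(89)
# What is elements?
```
[12, 89]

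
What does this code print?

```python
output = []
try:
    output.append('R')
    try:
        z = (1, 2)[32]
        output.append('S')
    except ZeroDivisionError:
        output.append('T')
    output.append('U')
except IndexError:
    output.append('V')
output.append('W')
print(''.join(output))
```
RVW

Inner handler doesn't match, propagates to outer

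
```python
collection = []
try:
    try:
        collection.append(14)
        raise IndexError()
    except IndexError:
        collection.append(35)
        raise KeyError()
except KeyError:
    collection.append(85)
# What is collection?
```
[14, 35, 85]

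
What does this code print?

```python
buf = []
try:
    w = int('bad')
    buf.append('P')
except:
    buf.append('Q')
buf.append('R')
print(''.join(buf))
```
QR

Exception raised in try, caught by bare except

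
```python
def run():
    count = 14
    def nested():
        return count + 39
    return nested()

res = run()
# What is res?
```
53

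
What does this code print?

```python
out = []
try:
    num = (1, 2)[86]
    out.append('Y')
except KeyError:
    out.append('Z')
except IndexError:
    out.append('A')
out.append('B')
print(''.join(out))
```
AB

IndexError is caught by its specific handler, not KeyError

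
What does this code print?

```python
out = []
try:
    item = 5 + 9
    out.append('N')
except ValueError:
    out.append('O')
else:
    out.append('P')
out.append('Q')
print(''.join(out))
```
NPQ

else block runs when no exception occurs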